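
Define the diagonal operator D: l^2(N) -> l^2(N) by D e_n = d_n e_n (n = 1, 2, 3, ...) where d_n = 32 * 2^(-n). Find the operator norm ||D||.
||D|| = 16 (attained at n = 1)

For D diagonal, ||D|| = sup_n |d_n|. The sequence d_n = 32 * 2^(-n) is positive and strictly decreasing (ratio 2^(-1) < 1), so the supremum is d_1 = 32/2 = 16. Hence ||D|| = 16.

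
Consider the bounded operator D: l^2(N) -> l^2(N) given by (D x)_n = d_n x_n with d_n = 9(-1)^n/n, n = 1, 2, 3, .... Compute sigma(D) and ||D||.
sigma(D) = {9(-1)^n/n : n ≥ 1} ∪ {0}; ||D|| = 9

A bounded diagonal operator on l^2 with diagonal entries d_n has spectrum equal to the closure of {d_n : n ≥ 1}: every d_n is an eigenvalue (with eigenvector e_n), so {d_n} ⊂ sigma(D); the spectrum is closed, so its closure is too; and for lambda not in the closure, (D - lambda I) has bounded inverse (the diagonal entries 1/(d_n - lambda) are bounded). For our sequence d_n = 9(-1)^n/n, n = 1, 2, 3, ...:
  - {d_n} = {9(-1)^n/n : n ≥ 1}; the only limit point is 0
  - closure = {9(-1)^n/n : n ≥ 1} ∪ {0}
For the norm: a diagonal operator has ||D|| = sup_n |d_n|. Here |d_n| = 9/n is decreasing, so sup_n |d_n| = |d_1| = 9. So ||D|| = 9.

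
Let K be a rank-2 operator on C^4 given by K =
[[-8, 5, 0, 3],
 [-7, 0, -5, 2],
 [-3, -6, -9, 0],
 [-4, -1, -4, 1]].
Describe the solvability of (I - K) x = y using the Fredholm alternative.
(I - K) is invertible (det(I - K) = 91 ≠ 0), so for every y in C^4 the equation (I - K) x = y has a unique solution.

K has rank 2 and factors as K = U V^T = u1 v1^T + u2 v2^T with u1 = (1, -1, -3, -1), v1 = (1, 2, 3, 0), u2 = (-3, -2, 0, -1), v2 = (3, -1, 1, -1) (multiplying out reproduces the displayed K). The nonzero eigenvalues of U V^T coincide with those of the 2 x 2 matrix G = V^T U = [[v1·u1, v1·u2], [v2·u1, v2·u2]] = [[-10, -7], [2, -6]], and by the Sylvester determinant identity det(I_4 - U V^T) = det(I_2 - V^T U) = det([[11, 7], [-2, 7]]) = (11)(7) - (7)(-2) = 91. (Direct check: I - K =
[[9, -5, 0, -3],
 [7, 1, 5, -2],
 [3, 6, 10, 0],
 [4, 1, 4, 0]]
has determinant 91.) The finite-dimensional Fredholm alternative says: either (I - K) is invertible, or ker(I - K) ≠ {0} and then range(I - K) = ker((I - K)^*)^⊥, with dim ker(I - K) = dim ker((I - K)^*). Since det(I - K) ≠ 0, 1 is not an eigenvalue of K and ker(I - K) = {0}, so we are in the first case: for every y there is a unique x = (I - K)^(-1) y. (Explicitly, by the Woodbury identity, (I - U V^T)^(-1) = I + U (I_2 - G)^(-1) V^T.)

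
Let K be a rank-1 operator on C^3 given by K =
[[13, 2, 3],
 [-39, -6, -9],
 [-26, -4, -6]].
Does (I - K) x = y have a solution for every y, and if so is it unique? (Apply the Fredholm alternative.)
(I - K) is singular (det(I - K) = 0, i.e. 1 ∈ sigma(K)). (I - K) x = y is solvable iff y ⊥ ker((I - K)^*) = span{(13, 2, 3)}, i.e. iff 13y_1 + 2y_2 + 3y_3 = 0. When solvable, the solutions are x = y + c·(1, -3, -2), c arbitrary (ker(I - K) = span{(1, -3, -2)}, dimension 1).

K has rank 1, so it is an outer product K = u v^T: every row of K is a multiple of one row vector. Reading off the entries, u = (1, -3, -2) and v = (13, 2, 3) (row i of K equals u_i·v^T). A rank-one matrix u v^T satisfies K u = u (v·u) and kills the (2)-dimensional subspace v^⊥, so its characteristic polynomial is lambda^2 (lambda - v·u) with v·u = tr K = 1. Hence the eigenvalues of I - K are 1 (multiplicity 2) and 1 - (1) = 0, so det(I - K) = 0. (Direct check: I - K =
[[-12, -2, -3],
 [39, 7, 9],
 [26, 4, 7]]
has determinant 0.) So 1 is an eigenvalue of K and (I - K) is not invertible. The finite-dimensional Fredholm alternative says: either (I - K) is invertible, or ker(I - K) ≠ {0} and then range(I - K) = ker((I - K)^*)^⊥, with dim ker(I - K) = dim ker((I - K)^*). We are in the second case, so we need both kernels. Kernel of I - K: (I - K) u = u - u (v·u) = u - u = 0, so ker(I - K) = span{u} = span{(1, -3, -2)} (it is exactly 1-dimensional because rank(I - K) = 2). Kernel of the adjoint: K is real, so (I - K)^* = I - K^T = I - v u^T, and (I - v u^T) v = v - v (u·v) = 0; hence ker((I - K)^*) = span{v} = span{(13, 2, 3)}. Therefore (I - K) x = y is solvable iff <y, v> = 0, i.e. iff 13y_1 + 2y_2 + 3y_3 = 0. When this holds, K y = u (v·y) = 0, so (I - K) y = y and x = y is a particular solution; the full solution set is the line x = y + c·u = y + c·(1, -3, -2), c ∈ C.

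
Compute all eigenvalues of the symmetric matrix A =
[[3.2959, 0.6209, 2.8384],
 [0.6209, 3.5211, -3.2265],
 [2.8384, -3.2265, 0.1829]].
sigma(A) ≈ {-3, 4, 6}

A is real symmetric, so its spectrum consists of real eigenvalues. Expanding the characteristic polynomial of the displayed matrix gives
  det(λ I - A) = p(λ) = λ^3 + (-7)λ^2 + (-6)λ + (72).
Solving p(λ) = 0 yields eigenvalues ≈ -3, 4, 6. (A is shown rounded to 4 decimals, so these recover the underlying integer eigenvalues to within that precision.)
Verification: the trace of A = 7 equals the sum of eigenvalues 7, and det(A) ≈ -71.9996 matches the eigenvalue product -72.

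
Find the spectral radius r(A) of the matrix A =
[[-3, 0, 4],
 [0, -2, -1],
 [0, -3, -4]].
r(A) = 5

The eigenvalues of A are the roots of its characteristic polynomial. With M = A (coefficients from the trace, the sum of principal 2x2 minors, and det A):
  p(λ) = det(λ I - M) = λ^3 + 9λ^2 + 23λ + 15.
By the rational root theorem any rational root is an integer divisor of 15. Testing λ = -5: p(-5) = -125 + 225 - 115 + 15 = 0, so λ = -5 is a root. Dividing out (λ + 5) leaves p(λ) = (λ + 5)(λ^2 + 4λ + 3). For λ^2 + 4λ + 3 the discriminant is 4. It is a perfect square (2^2), so the roots are rational: λ = (-4 ± 2)/2 = -1, -3.
Thus the eigenvalues (to 4 decimals) are -1 (modulus 1); -3 (modulus 3); -5 (modulus 5). The spectral radius is the largest modulus: r(A) = 5. (Cross-check: r(A) ≤ ||A||_2 ≈ 6.6012; equality holds whenever A is normal, though it can also hold for some non-normal A.)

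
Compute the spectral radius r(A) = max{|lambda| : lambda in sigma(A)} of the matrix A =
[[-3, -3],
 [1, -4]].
r(A) = sqrt(15) ≈ 3.873

The eigenvalues of A are the roots of its characteristic polynomial. With M = A (coefficients from the trace and determinant):
  p(λ) = det(λ I - M) = λ^2 + 7λ + 15.
For λ^2 + 7λ + 15 the discriminant is -11. It is negative, so the roots are the complex-conjugate pair λ = -7/2 ± (sqrt(11)/2) i ≈ -3.5 ± 1.6583i. For a conjugate pair the product of the roots equals the constant term, so |λ|^2 = 15 and |λ| = sqrt(15) ≈ 3.873.
Thus the eigenvalues (to 4 decimals) are -3.5 ± 1.6583i (modulus 3.873). The spectral radius is the largest modulus: r(A) = sqrt(15) ≈ 3.873. (Cross-check: r(A) ≤ ||A||_2 ≈ 5.1492; equality holds whenever A is normal, though it can also hold for some non-normal A.)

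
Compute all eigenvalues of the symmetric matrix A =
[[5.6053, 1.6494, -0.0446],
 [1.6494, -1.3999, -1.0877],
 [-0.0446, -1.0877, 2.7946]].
sigma(A) ≈ {-2, 3, 6}

A is real symmetric, so its spectrum consists of real eigenvalues. Expanding the characteristic polynomial of the displayed matrix gives
  det(λ I - A) = p(λ) = λ^3 + (-7)λ^2 + (0)λ + (36).
Solving p(λ) = 0 yields eigenvalues ≈ -2, 3, 6. (A is shown rounded to 4 decimals, so these recover the underlying integer eigenvalues to within that precision.)
Verification: the trace of A = 7 equals the sum of eigenvalues 7, and det(A) ≈ -36.0004 matches the eigenvalue product -36.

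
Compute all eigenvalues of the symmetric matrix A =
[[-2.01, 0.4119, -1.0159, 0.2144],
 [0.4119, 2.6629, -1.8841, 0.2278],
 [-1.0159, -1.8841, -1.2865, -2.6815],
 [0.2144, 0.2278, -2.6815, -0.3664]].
sigma(A) ≈ {-4, -2, 1, 4}

A is real symmetric, so its spectrum consists of real eigenvalues. Expanding the characteristic polynomial of the displayed matrix gives
  det(λ I - A) = p(λ) = λ^4 + (1)λ^3 + (-18)λ^2 + (-16.001)λ + (32).
Solving p(λ) = 0 yields eigenvalues ≈ -4, -2, 1, 4. (A is shown rounded to 4 decimals, so these recover the underlying integer eigenvalues to within that precision.)
Verification: the trace of A = -1 equals the sum of eigenvalues -1, and det(A) ≈ 31.9999 matches the eigenvalue product 32.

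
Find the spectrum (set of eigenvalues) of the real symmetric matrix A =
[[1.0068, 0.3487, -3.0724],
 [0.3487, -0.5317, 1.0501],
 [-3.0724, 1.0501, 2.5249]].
sigma(A) ≈ {-2, 0, 5}

A is real symmetric, so its spectrum consists of real eigenvalues. Expanding the characteristic polynomial of the displayed matrix gives
  det(λ I - A) = p(λ) = λ^3 + (-3)λ^2 + (-10)λ + (0).
Solving p(λ) = 0 yields eigenvalues ≈ -2, 0, 5. (A is shown rounded to 4 decimals, so these recover the underlying integer eigenvalues to within that precision.)
Verification: the trace of A = 3 equals the sum of eigenvalues 3, and det(A) ≈ 0.0002 matches the eigenvalue product 0.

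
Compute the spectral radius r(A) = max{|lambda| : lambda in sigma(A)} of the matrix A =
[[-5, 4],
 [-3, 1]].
r(A) = sqrt(7) ≈ 2.6458

The eigenvalues of A are the roots of its characteristic polynomial. With M = A (coefficients from the trace and determinant):
  p(λ) = det(λ I - M) = λ^2 + 4λ + 7.
For λ^2 + 4λ + 7 the discriminant is -12. It is negative, so the roots are the complex-conjugate pair λ = -2 ± (sqrt(12)/2) i ≈ -2 ± 1.7321i. For a conjugate pair the product of the roots equals the constant term, so |λ|^2 = 7 and |λ| = sqrt(7) ≈ 2.6458.
Thus the eigenvalues (to 4 decimals) are -2 ± 1.7321i (modulus 2.6458). The spectral radius is the largest modulus: r(A) = sqrt(7) ≈ 2.6458. (Cross-check: r(A) ≤ ||A||_2 ≈ 7.0725; equality holds whenever A is normal, though it can also hold for some non-normal A.)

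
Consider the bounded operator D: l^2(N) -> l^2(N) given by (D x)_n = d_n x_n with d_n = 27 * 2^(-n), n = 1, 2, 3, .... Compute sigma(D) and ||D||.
sigma(D) = {27 * 2^(-n) : n ≥ 1} ∪ {0}; ||D|| = 27/2

A bounded diagonal operator on l^2 with diagonal entries d_n has spectrum equal to the closure of {d_n : n ≥ 1}: every d_n is an eigenvalue (with eigenvector e_n), so {d_n} ⊂ sigma(D); the spectrum is closed, so its closure is too; and for lambda not in the closure, (D - lambda I) has bounded inverse (the diagonal entries 1/(d_n - lambda) are bounded). For our sequence d_n = 27 * 2^(-n), n = 1, 2, 3, ...:
  - {d_n} = {27 * 2^(-n) : n ≥ 1}; the only limit point is 0
  - closure = {27 * 2^(-n) : n ≥ 1} ∪ {0}
For the norm: a diagonal operator has ||D|| = sup_n |d_n|. Here d_n = 27 * 2^(-n) is positive and decreasing, so sup_n |d_n| = d_1 = 27/2. So ||D|| = 27/2.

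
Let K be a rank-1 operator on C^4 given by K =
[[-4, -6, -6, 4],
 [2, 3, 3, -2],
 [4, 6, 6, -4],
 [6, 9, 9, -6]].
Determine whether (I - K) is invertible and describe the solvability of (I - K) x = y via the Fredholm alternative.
(I - K) is invertible (det(I - K) = 2 ≠ 0), so for every y in C^4 the equation (I - K) x = y has a unique solution.

K has rank 1, so it is an outer product K = u v^T: every row of K is a multiple of one row vector. Reading off the entries, u = (-2, 1, 2, 3) and v = (2, 3, 3, -2) (row i of K equals u_i·v^T). A rank-one matrix u v^T satisfies K u = u (v·u) and kills the (3)-dimensional subspace v^⊥, so its characteristic polynomial is lambda^3 (lambda - v·u) with v·u = tr K = -1. Hence the eigenvalues of I - K are 1 (multiplicity 3) and 1 - (-1) = 2, so det(I - K) = 2. (Direct check: I - K =
[[5, 6, 6, -4],
 [-2, -2, -3, 2],
 [-4, -6, -5, 4],
 [-6, -9, -9, 7]]
has determinant 2.) The finite-dimensional Fredholm alternative says: either (I - K) is invertible, or ker(I - K) ≠ {0} and then range(I - K) = ker((I - K)^*)^⊥, with dim ker(I - K) = dim ker((I - K)^*). Since det(I - K) ≠ 0, 1 is not an eigenvalue of K and ker(I - K) = {0}, so we are in the first case: for every y there is a unique x = (I - K)^(-1) y. Explicitly, by the Sherman–Morrison formula, (I - u v^T)^(-1) = I + u v^T/(1 - v·u), i.e. (I - K)^(-1) = I + K/(2).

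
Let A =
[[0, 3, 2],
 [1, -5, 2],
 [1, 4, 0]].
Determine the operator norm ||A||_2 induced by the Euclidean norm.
||A||_2 ≈ 7.0998 (= sqrt(largest eigenvalue of A^T A))

||A||_2 = sigma_max(A) = sqrt(lambda_max(A^T A)). Form the symmetric matrix M = A^T A =
[[2, -1, 2],
 [-1, 50, -4],
 [2, -4, 8]].
Its characteristic polynomial (trace, sum of principal 2x2 minors, determinant of M give the coefficients) is
  p(λ) = det(λ I - M) = λ^3 - 60λ^2 + 495λ - 576.
No integer candidate from the rational root theorem (±divisors of 576) is a root, so the roots are irrational. The cubic discriminant is Δ = 198248148 > 0, so there are three distinct real roots. p(1) = -140 and p(2) = 182 have opposite signs, so a root lies in (1, 2); Newton's method refines it to λ ≈ 1.3936. p(8) = 56 and p(9) = -252 have opposite signs, so a root lies in (8, 9); Newton's method refines it to λ ≈ 8.1999. p(50) = -826 and p(51) = 1260 have opposite signs, so a root lies in (50, 51); Newton's method refines it to λ ≈ 50.4065. Check (Vieta): the three roots sum to 60, matching tr M = 60.
So the eigenvalues of A^T A are ≈ 1.3936, 8.1999, 50.4065 (all ≥ 0, as they must be for A^T A). The largest is λ_max ≈ 50.4065, hence ||A||_2 = sqrt(λ_max) ≈ 7.0998.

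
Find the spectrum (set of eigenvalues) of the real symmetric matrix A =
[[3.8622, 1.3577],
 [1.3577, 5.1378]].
sigma(A) ≈ {3, 6}

A is real symmetric, so its spectrum consists of real eigenvalues. Expanding the characteristic polynomial of the displayed matrix gives
  det(λ I - A) = p(λ) = λ^2 + (-9)λ + (18).
Solving p(λ) = 0 yields eigenvalues ≈ 3, 6. (A is shown rounded to 4 decimals, so these recover the underlying integer eigenvalues to within that precision.)
Verification: the trace of A = 9 equals the sum of eigenvalues 9, and det(A) ≈ 17.9999 matches the eigenvalue product 18.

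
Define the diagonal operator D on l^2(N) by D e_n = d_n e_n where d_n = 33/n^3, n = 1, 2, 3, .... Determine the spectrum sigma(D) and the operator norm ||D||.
sigma(D) = {33/n^3 : n ≥ 1} ∪ {0}; ||D|| = 33

A bounded diagonal operator on l^2 with diagonal entries d_n has spectrum equal to the closure of {d_n : n ≥ 1}: every d_n is an eigenvalue (with eigenvector e_n), so {d_n} ⊂ sigma(D); the spectrum is closed, so its closure is too; and for lambda not in the closure, (D - lambda I) has bounded inverse (the diagonal entries 1/(d_n - lambda) are bounded). For our sequence d_n = 33/n^3, n = 1, 2, 3, ...:
  - {d_n} = {33/n^3 : n ≥ 1}; the only limit point is 0
  - closure = {33/n^3 : n ≥ 1} ∪ {0}
For the norm: a diagonal operator has ||D|| = sup_n |d_n|. Here d_n = 33/n^3 is positive and decreasing, so sup_n |d_n| = d_1 = 33. So ||D|| = 33.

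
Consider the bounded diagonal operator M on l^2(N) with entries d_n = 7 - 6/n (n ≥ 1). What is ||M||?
||M|| = 7

For a diagonal operator on l^2 with entries d_n, ||M|| = sup_n |d_n|. Here d_1 = 1, d_2 = 4, ..., and d_n = 7 - 6/n increases monotonically toward 7. All terms lie in [1, 7), so |d_n| = d_n and the supremum is the limit 7, which is not attained by any individual d_n. Hence ||M|| = 7.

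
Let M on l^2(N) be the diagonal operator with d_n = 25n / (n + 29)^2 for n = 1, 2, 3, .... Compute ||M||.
||M|| = 25/116 (attained at n = 29)

For M diagonal, ||M|| = sup_n |d_n|. Treat f(x) = 25x / (x + 29)^2 for real x > 0. By the quotient rule, f'(x) = 25(29 - x)/(x + 29)^3, which is positive for x < 29 and negative for x > 29. So f has a unique maximum at x = 29, and since 29 is a positive integer, the supremum over n ≥ 1 is attained at n = 29: d_29 = 25·29/(29 + 29)^2 = 25·29/3364 = 25/116. Hence ||M|| = 25/116.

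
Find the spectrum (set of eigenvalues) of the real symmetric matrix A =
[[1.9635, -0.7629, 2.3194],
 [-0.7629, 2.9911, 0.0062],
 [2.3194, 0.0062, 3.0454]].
sigma(A) ≈ {0, 3, 5}

A is real symmetric, so its spectrum consists of real eigenvalues. Expanding the characteristic polynomial of the displayed matrix gives
  det(λ I - A) = p(λ) = λ^3 + (-8)λ^2 + (15)λ + (0).
Solving p(λ) = 0 yields eigenvalues ≈ 0, 3, 5. (A is shown rounded to 4 decimals, so these recover the underlying integer eigenvalues to within that precision.)
Verification: the trace of A = 8 equals the sum of eigenvalues 8, and det(A) ≈ 0.0002 matches the eigenvalue product 0.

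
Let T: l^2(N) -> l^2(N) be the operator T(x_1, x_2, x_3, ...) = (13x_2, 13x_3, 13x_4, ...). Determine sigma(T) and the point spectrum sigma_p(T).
sigma(T) = closed disk {z in C : |z| ≤ 13}; sigma_p(T) = open disk {z in C : |z| < 13}

Note T = 13·V where V is the unit left shift (V x)_k = x_{k+1}; so sigma(T) = 13·sigma(V) and ||T|| = 13||V||. ||T x||^2 = 169sum_{k≥2} |x_k|^2 ≤ 169||x||^2, with equality on {x : x_1 = 0}, so ||T|| = 13. For any lambda with |lambda| < 13, set r = lambda/13 (|r| < 1); the vector x = (1, r, r^2, ...) is in l^2 and satisfies T x = 13(r, r^2, ...) = lambda x, so lambda is an eigenvalue. On the boundary |lambda| = 13 the geometric series diverges, so no l^2 eigenvector exists, but these lambda lie in the approximate point spectrum. Hence sigma(T) is the closed disk of radius 13 and sigma_p(T) is the open disk.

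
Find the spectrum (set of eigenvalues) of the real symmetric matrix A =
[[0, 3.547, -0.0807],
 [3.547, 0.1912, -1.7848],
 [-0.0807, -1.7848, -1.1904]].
sigma(A) ≈ {-4, -1, 4}

A is real symmetric, so its spectrum consists of real eigenvalues. Expanding the characteristic polynomial of the displayed matrix gives
  det(λ I - A) = p(λ) = λ^3 + (1)λ^2 + (-16)λ + (-16).
Solving p(λ) = 0 yields eigenvalues ≈ -4, -1, 4. (A is shown rounded to 4 decimals, so these recover the underlying integer eigenvalues to within that precision.)
Verification: the trace of A = -1 equals the sum of eigenvalues -1, and det(A) ≈ 15.9996 matches the eigenvalue product 16.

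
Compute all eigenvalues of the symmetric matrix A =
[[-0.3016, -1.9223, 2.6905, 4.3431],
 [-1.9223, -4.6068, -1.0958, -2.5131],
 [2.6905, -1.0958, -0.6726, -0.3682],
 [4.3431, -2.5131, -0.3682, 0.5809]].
sigma(A) ≈ {-6, -5, 0, 6}

A is real symmetric, so its spectrum consists of real eigenvalues. Expanding the characteristic polynomial of the displayed matrix gives
  det(λ I - A) = p(λ) = λ^4 + (5)λ^3 + (-36)λ^2 + (-180.0019)λ + (0).
Solving p(λ) = 0 yields eigenvalues ≈ -6, -5, 0, 6. (A is shown rounded to 4 decimals, so these recover the underlying integer eigenvalues to within that precision.)
Verification: the trace of A = -5 equals the sum of eigenvalues -5, and det(A) ≈ -0.0008 matches the eigenvalue product 0.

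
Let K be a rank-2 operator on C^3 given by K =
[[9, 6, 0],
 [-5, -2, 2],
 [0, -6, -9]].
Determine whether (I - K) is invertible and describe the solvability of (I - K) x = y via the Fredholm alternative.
(I - K) is invertible (det(I - K) = -36 ≠ 0), so for every y in C^3 the equation (I - K) x = y has a unique solution.

K has rank 2 and factors as K = U V^T = u1 v1^T + u2 v2^T with u1 = (3, -1, -3), v1 = (2, 2, 1), u2 = (-1, 1, -2), v2 = (-3, 0, 3) (multiplying out reproduces the displayed K). The nonzero eigenvalues of U V^T coincide with those of the 2 x 2 matrix G = V^T U = [[v1·u1, v1·u2], [v2·u1, v2·u2]] = [[1, -2], [-18, -3]], and by the Sylvester determinant identity det(I_3 - U V^T) = det(I_2 - V^T U) = det([[0, 2], [18, 4]]) = (0)(4) - (2)(18) = -36. (Direct check: I - K =
[[-8, -6, 0],
 [5, 3, -2],
 [0, 6, 10]]
has determinant -36.) The finite-dimensional Fredholm alternative says: either (I - K) is invertible, or ker(I - K) ≠ {0} and then range(I - K) = ker((I - K)^*)^⊥, with dim ker(I - K) = dim ker((I - K)^*). Since det(I - K) ≠ 0, 1 is not an eigenvalue of K and ker(I - K) = {0}, so we are in the first case: for every y there is a unique x = (I - K)^(-1) y. (Explicitly, by the Woodbury identity, (I - U V^T)^(-1) = I + U (I_2 - G)^(-1) V^T.)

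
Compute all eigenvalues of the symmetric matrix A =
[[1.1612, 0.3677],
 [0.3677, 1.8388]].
sigma(A) ≈ {1, 2}

A is real symmetric, so its spectrum consists of real eigenvalues. Expanding the characteristic polynomial of the displayed matrix gives
  det(λ I - A) = p(λ) = λ^2 + (-3)λ + (2).
Solving p(λ) = 0 yields eigenvalues ≈ 1, 2. (A is shown rounded to 4 decimals, so these recover the underlying integer eigenvalues to within that precision.)
Verification: the trace of A = 3 equals the sum of eigenvalues 3, and det(A) ≈ 2.0000 matches the eigenvalue product 2.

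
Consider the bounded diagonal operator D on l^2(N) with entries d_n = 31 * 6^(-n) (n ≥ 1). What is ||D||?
||D|| = 31/6 (attained at n = 1)

For D diagonal, ||D|| = sup_n |d_n|. The sequence d_n = 31 * 6^(-n) is positive and strictly decreasing (ratio 6^(-1) < 1), so the supremum is d_1 = 31/6. Hence ||D|| = 31/6.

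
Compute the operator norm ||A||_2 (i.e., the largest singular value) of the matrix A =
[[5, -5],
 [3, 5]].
||A||_2 = sqrt((84 + sqrt(656))/2) ≈ 7.4031 (= sqrt(largest eigenvalue of A^T A))

||A||_2 = sigma_max(A) = sqrt(lambda_max(A^T A)). Form the symmetric matrix M = A^T A =
[[34, -10],
 [-10, 50]].
Its characteristic polynomial (trace, determinant of M give the coefficients) is
  p(λ) = det(λ I - M) = λ^2 - 84λ + 1600.
For λ^2 - 84λ + 1600 the discriminant is 656. It is nonnegative but not a perfect square, so the roots are real and irrational: λ = (84 ± sqrt(656))/2 ≈ 54.8062, 29.1938.
So the eigenvalues of A^T A are ≈ 29.1938, 54.8062 (all ≥ 0, as they must be for A^T A). The largest is λ_max = (84 + sqrt(656))/2 ≈ 54.8062, hence ||A||_2 = sqrt(λ_max) = sqrt((84 + sqrt(656))/2) ≈ 7.4031.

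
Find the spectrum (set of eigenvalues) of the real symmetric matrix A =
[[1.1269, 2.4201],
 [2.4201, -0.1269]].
sigma(A) ≈ {-2, 3}

A is real symmetric, so its spectrum consists of real eigenvalues. Expanding the characteristic polynomial of the displayed matrix gives
  det(λ I - A) = p(λ) = λ^2 + (-1)λ + (-6).
Solving p(λ) = 0 yields eigenvalues ≈ -2, 3. (A is shown rounded to 4 decimals, so these recover the underlying integer eigenvalues to within that precision.)
Verification: the trace of A = 1 equals the sum of eigenvalues 1, and det(A) ≈ -5.9999 matches the eigenvalue product -6.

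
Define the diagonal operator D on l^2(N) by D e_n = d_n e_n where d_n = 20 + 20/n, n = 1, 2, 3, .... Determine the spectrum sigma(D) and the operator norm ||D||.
sigma(D) = {20 + 20/n : n ≥ 1} ∪ {20}; ||D|| = 40

A bounded diagonal operator on l^2 with diagonal entries d_n has spectrum equal to the closure of {d_n : n ≥ 1}: every d_n is an eigenvalue (with eigenvector e_n), so {d_n} ⊂ sigma(D); the spectrum is closed, so its closure is too; and for lambda not in the closure, (D - lambda I) has bounded inverse (the diagonal entries 1/(d_n - lambda) are bounded). For our sequence d_n = 20 + 20/n, n = 1, 2, 3, ...:
  - {d_n} = {20 + 20/n : n ≥ 1}; the only limit point is 20
  - closure = {20 + 20/n : n ≥ 1} ∪ {20}
For the norm: a diagonal operator has ||D|| = sup_n |d_n|. Here d_n = 20 + 20/n is positive and decreasing, so sup_n |d_n| = d_1 = 20 + 20 = 40. So ||D|| = 40.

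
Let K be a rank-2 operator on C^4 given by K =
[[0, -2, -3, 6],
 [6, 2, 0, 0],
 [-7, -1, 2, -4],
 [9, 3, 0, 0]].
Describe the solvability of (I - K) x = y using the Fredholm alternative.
(I - K) is invertible (det(I - K) = -62 ≠ 0), so for every y in C^4 the equation (I - K) x = y has a unique solution.

K has rank 2 and factors as K = U V^T = u1 v1^T + u2 v2^T with u1 = (3, 0, -2, 0), v1 = (-1, -1, -1, 2), u2 = (1, 2, -3, 3), v2 = (3, 1, 0, 0) (multiplying out reproduces the displayed K). The nonzero eigenvalues of U V^T coincide with those of the 2 x 2 matrix G = V^T U = [[v1·u1, v1·u2], [v2·u1, v2·u2]] = [[-1, 6], [9, 5]], and by the Sylvester determinant identity det(I_4 - U V^T) = det(I_2 - V^T U) = det([[2, -6], [-9, -4]]) = (2)(-4) - (-6)(-9) = -62. (Direct check: I - K =
[[1, 2, 3, -6],
 [-6, -1, 0, 0],
 [7, 1, -1, 4],
 [-9, -3, 0, 1]]
has determinant -62.) The finite-dimensional Fredholm alternative says: either (I - K) is invertible, or ker(I - K) ≠ {0} and then range(I - K) = ker((I - K)^*)^⊥, with dim ker(I - K) = dim ker((I - K)^*). Since det(I - K) ≠ 0, 1 is not an eigenvalue of K and ker(I - K) = {0}, so we are in the first case: for every y there is a unique x = (I - K)^(-1) y. (Explicitly, by the Woodbury identity, (I - U V^T)^(-1) = I + U (I_2 - G)^(-1) V^T.)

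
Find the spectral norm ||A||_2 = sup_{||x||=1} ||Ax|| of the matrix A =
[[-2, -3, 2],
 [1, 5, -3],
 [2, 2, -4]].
||A||_2 ≈ 8.3765 (= sqrt(largest eigenvalue of A^T A))

||A||_2 = sigma_max(A) = sqrt(lambda_max(A^T A)). Form the symmetric matrix M = A^T A =
[[9, 15, -15],
 [15, 38, -29],
 [-15, -29, 29]].
Its characteristic polynomial (trace, sum of principal 2x2 minors, determinant of M give the coefficients) is
  p(λ) = det(λ I - M) = λ^3 - 76λ^2 + 414λ - 324.
No integer candidate from the rational root theorem (±divisors of 324) is a root, so the roots are irrational. The cubic discriminant is Δ = 317902320 > 0, so there are three distinct real roots. p(0) = -324 and p(1) = 15 have opposite signs, so a root lies in (0, 1); Newton's method refines it to λ ≈ 0.9443. p(4) = 180 and p(5) = -29 have opposite signs, so a root lies in (4, 5); Newton's method refines it to λ ≈ 4.8903. p(70) = -744 and p(71) = 3865 have opposite signs, so a root lies in (70, 71); Newton's method refines it to λ ≈ 70.1655. Check (Vieta): the three roots sum to 76, matching tr M = 76.
So the eigenvalues of A^T A are ≈ 0.9443, 4.8903, 70.1655 (all ≥ 0, as they must be for A^T A). The largest is λ_max ≈ 70.1655, hence ||A||_2 = sqrt(λ_max) ≈ 8.3765.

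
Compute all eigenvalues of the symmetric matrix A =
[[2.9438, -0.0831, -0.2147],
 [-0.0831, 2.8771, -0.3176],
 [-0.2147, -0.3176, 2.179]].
sigma(A) ≈ {2, 3} (3 with multiplicity 2)

A is real symmetric, so its spectrum consists of real eigenvalues. Expanding the characteristic polynomial of the displayed matrix gives
  det(λ I - A) = p(λ) = λ^3 + (-8)λ^2 + (21)λ + (-18).
Solving p(λ) = 0 yields eigenvalues ≈ 2, 3, 3. (A is shown rounded to 4 decimals, so these recover the underlying integer eigenvalues to within that precision.)
Verification: the trace of A = 8 equals the sum of eigenvalues 8, and det(A) ≈ 17.9993 matches the eigenvalue product 18.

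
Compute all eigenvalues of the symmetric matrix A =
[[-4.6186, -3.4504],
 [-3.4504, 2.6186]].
sigma(A) ≈ {-6, 4}

A is real symmetric, so its spectrum consists of real eigenvalues. Expanding the characteristic polynomial of the displayed matrix gives
  det(λ I - A) = p(λ) = λ^2 + (2)λ + (-24).
Solving p(λ) = 0 yields eigenvalues ≈ -6, 4. (A is shown rounded to 4 decimals, so these recover the underlying integer eigenvalues to within that precision.)
Verification: the trace of A = -2 equals the sum of eigenvalues -2, and det(A) ≈ -23.9995 matches the eigenvalue product -24.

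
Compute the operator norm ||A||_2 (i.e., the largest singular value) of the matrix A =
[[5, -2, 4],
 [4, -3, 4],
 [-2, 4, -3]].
||A||_2 ≈ 10.4417 (= sqrt(largest eigenvalue of A^T A))

||A||_2 = sigma_max(A) = sqrt(lambda_max(A^T A)). Form the symmetric matrix M = A^T A =
[[45, -30, 42],
 [-30, 29, -32],
 [42, -32, 41]].
Its characteristic polynomial (trace, sum of principal 2x2 minors, determinant of M give the coefficients) is
  p(λ) = det(λ I - M) = λ^3 - 115λ^2 + 651λ - 9.
No integer candidate from the rational root theorem (±divisors of 9) is a root, so the roots are irrational. The cubic discriminant is Δ = 4458564864 > 0, so there are three distinct real roots. p(0) = -9 and p(1) = 528 have opposite signs, so a root lies in (0, 1); Newton's method refines it to λ ≈ 0.0139. p(5) = 496 and p(6) = -27 have opposite signs, so a root lies in (5, 6); Newton's method refines it to λ ≈ 5.9562. p(109) = -336 and p(110) = 11101 have opposite signs, so a root lies in (109, 110); Newton's method refines it to λ ≈ 109.0299. Check (Vieta): the three roots sum to 115, matching tr M = 115.
So the eigenvalues of A^T A are ≈ 0.0139, 5.9562, 109.0299 (all ≥ 0, as they must be for A^T A). The largest is λ_max ≈ 109.0299, hence ||A||_2 = sqrt(λ_max) ≈ 10.4417.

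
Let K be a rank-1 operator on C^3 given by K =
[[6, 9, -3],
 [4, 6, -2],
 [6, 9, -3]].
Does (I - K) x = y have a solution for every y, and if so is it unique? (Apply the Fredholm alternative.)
(I - K) is invertible (det(I - K) = -8 ≠ 0), so for every y in C^3 the equation (I - K) x = y has a unique solution.

K has rank 1, so it is an outer product K = u v^T: every row of K is a multiple of one row vector. Reading off the entries, u = (-3, -2, -3) and v = (-2, -3, 1) (row i of K equals u_i·v^T). A rank-one matrix u v^T satisfies K u = u (v·u) and kills the (2)-dimensional subspace v^⊥, so its characteristic polynomial is lambda^2 (lambda - v·u) with v·u = tr K = 9. Hence the eigenvalues of I - K are 1 (multiplicity 2) and 1 - (9) = -8, so det(I - K) = -8. (Direct check: I - K =
[[-5, -9, 3],
 [-4, -5, 2],
 [-6, -9, 4]]
has determinant -8.) The finite-dimensional Fredholm alternative says: either (I - K) is invertible, or ker(I - K) ≠ {0} and then range(I - K) = ker((I - K)^*)^⊥, with dim ker(I - K) = dim ker((I - K)^*). Since det(I - K) ≠ 0, 1 is not an eigenvalue of K and ker(I - K) = {0}, so we are in the first case: for every y there is a unique x = (I - K)^(-1) y. Explicitly, by the Sherman–Morrison formula, (I - u v^T)^(-1) = I + u v^T/(1 - v·u), i.e. (I - K)^(-1) = I + K/(-8).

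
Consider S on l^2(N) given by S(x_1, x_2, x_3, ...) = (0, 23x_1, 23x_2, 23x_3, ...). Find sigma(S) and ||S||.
sigma(S) = closed disk {z in C : |z| ≤ 23}; ||S|| = 23

Note S = 23·U where U is the unit right shift (U x)_k = x_{k-1} (with x_0 := 0); so ||S|| = 23||U|| and sigma(S) = 23·sigma(U). ||S x||^2 = sum_{k≥1} |23x_k|^2 = 529||x||^2, so ||S|| = 23 and sigma(S) ⊂ {|z| ≤ 23}. For any |lambda| < 23, the equation (S - lambda I) x = 0 forces x_1 = 0, then 23x_k = lambda x_{k+1} ⇒ x = 0, so S has no eigenvalues. But (S - lambda I) is not surjective for |lambda| < 23: solving (S - lambda I) x = e_1 would require x_n proportional to (lambda/23)^(-n), which is not in l^2. So every |lambda| < 23 lies in the residual spectrum. The boundary |lambda| = 23 is in the approximate point spectrum (the spectrum is closed). Hence sigma(S) is the closed disk of radius 23.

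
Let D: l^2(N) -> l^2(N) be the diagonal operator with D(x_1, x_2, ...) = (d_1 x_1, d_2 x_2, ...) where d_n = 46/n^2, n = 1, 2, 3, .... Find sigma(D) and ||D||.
sigma(D) = {46/n^2 : n ≥ 1} ∪ {0}; ||D|| = 46

A bounded diagonal operator on l^2 with diagonal entries d_n has spectrum equal to the closure of {d_n : n ≥ 1}: every d_n is an eigenvalue (with eigenvector e_n), so {d_n} ⊂ sigma(D); the spectrum is closed, so its closure is too; and for lambda not in the closure, (D - lambda I) has bounded inverse (the diagonal entries 1/(d_n - lambda) are bounded). For our sequence d_n = 46/n^2, n = 1, 2, 3, ...:
  - {d_n} = {46/n^2 : n ≥ 1}; the only limit point is 0
  - closure = {46/n^2 : n ≥ 1} ∪ {0}
For the norm: a diagonal operator has ||D|| = sup_n |d_n|. Here d_n = 46/n^2 is positive and decreasing, so sup_n |d_n| = d_1 = 46. So ||D|| = 46.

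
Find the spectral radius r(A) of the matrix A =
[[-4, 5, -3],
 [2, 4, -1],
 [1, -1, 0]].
r(A) ≈ 5.2208

The eigenvalues of A are the roots of its characteristic polynomial. With M = A (coefficients from the trace, the sum of principal 2x2 minors, and det A):
  p(λ) = det(λ I - M) = λ^3 - 24λ - 17.
No integer candidate from the rational root theorem (±divisors of 17) is a root, so the roots are irrational. The cubic discriminant is Δ = 47493 > 0, so there are three distinct real roots. p(-5) = -22 and p(-4) = 15 have opposite signs, so a root lies in (-5, -4); Newton's method refines it to λ ≈ -4.4966. p(-1) = 6 and p(0) = -17 have opposite signs, so a root lies in (-1, 0); Newton's method refines it to λ ≈ -0.7242. p(5) = -12 and p(6) = 55 have opposite signs, so a root lies in (5, 6); Newton's method refines it to λ ≈ 5.2208. Check (Vieta): the three roots sum to 0, matching tr M = 0.
Thus the eigenvalues (to 4 decimals) are -4.4966 (modulus 4.4966); -0.7242 (modulus 0.7242); 5.2208 (modulus 5.2208). The spectral radius is the largest modulus: r(A) ≈ 5.2208. (Cross-check: r(A) ≤ ||A||_2 ≈ 7.605; equality holds whenever A is normal, though it can also hold for some non-normal A.)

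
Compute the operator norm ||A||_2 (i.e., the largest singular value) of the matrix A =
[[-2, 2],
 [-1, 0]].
||A||_2 = sqrt((9 + sqrt(65))/2) ≈ 2.9208 (= sqrt(largest eigenvalue of A^T A))

||A||_2 = sigma_max(A) = sqrt(lambda_max(A^T A)). Form the symmetric matrix M = A^T A =
[[5, -4],
 [-4, 4]].
Its characteristic polynomial (trace, determinant of M give the coefficients) is
  p(λ) = det(λ I - M) = λ^2 - 9λ + 4.
For λ^2 - 9λ + 4 the discriminant is 65. It is nonnegative but not a perfect square, so the roots are real and irrational: λ = (9 ± sqrt(65))/2 ≈ 8.5311, 0.4689.
So the eigenvalues of A^T A are ≈ 0.4689, 8.5311 (all ≥ 0, as they must be for A^T A). The largest is λ_max = (9 + sqrt(65))/2 ≈ 8.5311, hence ||A||_2 = sqrt(λ_max) = sqrt((9 + sqrt(65))/2) ≈ 2.9208.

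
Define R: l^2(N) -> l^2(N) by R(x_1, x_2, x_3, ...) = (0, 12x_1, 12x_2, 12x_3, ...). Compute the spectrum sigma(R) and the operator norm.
sigma(R) = closed disk {z in C : |z| ≤ 12}; ||R|| = 12

Note R = 12·U where U is the unit right shift (U x)_k = x_{k-1} (with x_0 := 0); so ||R|| = 12||U|| and sigma(R) = 12·sigma(U). ||R x||^2 = sum_{k≥1} |12x_k|^2 = 144||x||^2, so ||R|| = 12 and sigma(R) ⊂ {|z| ≤ 12}. For any |lambda| < 12, the equation (R - lambda I) x = 0 forces x_1 = 0, then 12x_k = lambda x_{k+1} ⇒ x = 0, so R has no eigenvalues. But (R - lambda I) is not surjective for |lambda| < 12: solving (R - lambda I) x = e_1 would require x_n proportional to (lambda/12)^(-n), which is not in l^2. So every |lambda| < 12 lies in the residual spectrum. The boundary |lambda| = 12 is in the approximate point spectrum (the spectrum is closed). Hence sigma(R) is the closed disk of radius 12.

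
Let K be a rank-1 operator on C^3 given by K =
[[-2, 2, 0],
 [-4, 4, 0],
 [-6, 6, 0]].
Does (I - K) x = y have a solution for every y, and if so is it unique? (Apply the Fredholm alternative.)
(I - K) is invertible (det(I - K) = -1 ≠ 0), so for every y in C^3 the equation (I - K) x = y has a unique solution.

K has rank 1, so it is an outer product K = u v^T: every row of K is a multiple of one row vector. Reading off the entries, u = (-1, -2, -3) and v = (2, -2, 0) (row i of K equals u_i·v^T). A rank-one matrix u v^T satisfies K u = u (v·u) and kills the (2)-dimensional subspace v^⊥, so its characteristic polynomial is lambda^2 (lambda - v·u) with v·u = tr K = 2. Hence the eigenvalues of I - K are 1 (multiplicity 2) and 1 - (2) = -1, so det(I - K) = -1. (Direct check: I - K =
[[3, -2, 0],
 [4, -3, 0],
 [6, -6, 1]]
has determinant -1.) The finite-dimensional Fredholm alternative says: either (I - K) is invertible, or ker(I - K) ≠ {0} and then range(I - K) = ker((I - K)^*)^⊥, with dim ker(I - K) = dim ker((I - K)^*). Since det(I - K) ≠ 0, 1 is not an eigenvalue of K and ker(I - K) = {0}, so we are in the first case: for every y there is a unique x = (I - K)^(-1) y. Explicitly, by the Sherman–Morrison formula, (I - u v^T)^(-1) = I + u v^T/(1 - v·u), i.e. (I - K)^(-1) = I - K.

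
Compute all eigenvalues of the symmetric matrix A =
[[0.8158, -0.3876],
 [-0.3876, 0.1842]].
sigma(A) ≈ {0, 1}

A is real symmetric, so its spectrum consists of real eigenvalues. Expanding the characteristic polynomial of the displayed matrix gives
  det(λ I - A) = p(λ) = λ^2 + (-1)λ + (0).
Solving p(λ) = 0 yields eigenvalues ≈ 0, 1. (A is shown rounded to 4 decimals, so these recover the underlying integer eigenvalues to within that precision.)
Verification: the trace of A = 1 equals the sum of eigenvalues 1, and det(A) ≈ 0.0000 matches the eigenvalue product 0.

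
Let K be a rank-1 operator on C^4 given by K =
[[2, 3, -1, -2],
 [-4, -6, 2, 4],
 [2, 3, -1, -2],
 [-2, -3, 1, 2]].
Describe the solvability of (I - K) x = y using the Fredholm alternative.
(I - K) is invertible (det(I - K) = 4 ≠ 0), so for every y in C^4 the equation (I - K) x = y has a unique solution.

K has rank 1, so it is an outer product K = u v^T: every row of K is a multiple of one row vector. Reading off the entries, u = (1, -2, 1, -1) and v = (2, 3, -1, -2) (row i of K equals u_i·v^T). A rank-one matrix u v^T satisfies K u = u (v·u) and kills the (3)-dimensional subspace v^⊥, so its characteristic polynomial is lambda^3 (lambda - v·u) with v·u = tr K = -3. Hence the eigenvalues of I - K are 1 (multiplicity 3) and 1 - (-3) = 4, so det(I - K) = 4. (Direct check: I - K =
[[-1, -3, 1, 2],
 [4, 7, -2, -4],
 [-2, -3, 2, 2],
 [2, 3, -1, -1]]
has determinant 4.) The finite-dimensional Fredholm alternative says: either (I - K) is invertible, or ker(I - K) ≠ {0} and then range(I - K) = ker((I - K)^*)^⊥, with dim ker(I - K) = dim ker((I - K)^*). Since det(I - K) ≠ 0, 1 is not an eigenvalue of K and ker(I - K) = {0}, so we are in the first case: for every y there is a unique x = (I - K)^(-1) y. Explicitly, by the Sherman–Morrison formula, (I - u v^T)^(-1) = I + u v^T/(1 - v·u), i.e. (I - K)^(-1) = I + K/(4).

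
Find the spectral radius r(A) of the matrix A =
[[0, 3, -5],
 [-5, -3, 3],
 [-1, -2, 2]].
r(A) ≈ 3.2333

The eigenvalues of A are the roots of its characteristic polynomial. With M = A (coefficients from the trace, the sum of principal 2x2 minors, and det A):
  p(λ) = det(λ I - M) = λ^3 + λ^2 + 10λ + 14.
No integer candidate from the rational root theorem (±divisors of 14) is a root, so the roots are irrational. The cubic discriminant is Δ = -6728 < 0, so there is one real root and a complex-conjugate pair. p(-2) = -10 and p(-1) = 4 have opposite signs, so a root lies in (-2, -1); Newton's method refines it to λ ≈ -1.3392. Dividing out (λ - (-1.3392)) leaves approximately λ^2 - 0.3392λ + 10.4542. For λ^2 - 0.3392λ + 10.4542 the discriminant is -41.7018. It is negative, so the remaining roots are the complex-conjugate pair λ ≈ 0.1696 ± 3.2288i. Their product equals the constant term, so |λ|^2 ≈ 10.4542 and |λ| ≈ 3.2333.
Thus the eigenvalues (to 4 decimals) are -1.3392 (modulus 1.3392); 0.1696 ± 3.2288i (modulus 3.2333). The spectral radius is the largest modulus: r(A) ≈ 3.2333. (Cross-check: r(A) ≤ ||A||_2 ≈ 8.4614; equality holds whenever A is normal, though it can also hold for some non-normal A.)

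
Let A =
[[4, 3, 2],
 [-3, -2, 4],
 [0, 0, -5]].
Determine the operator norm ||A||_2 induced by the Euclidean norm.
||A||_2 ≈ 6.8657 (= sqrt(largest eigenvalue of A^T A))

||A||_2 = sigma_max(A) = sqrt(lambda_max(A^T A)). Form the symmetric matrix M = A^T A =
[[25, 18, -4],
 [18, 13, -2],
 [-4, -2, 45]].
Its characteristic polynomial (trace, sum of principal 2x2 minors, determinant of M give the coefficients) is
  p(λ) = det(λ I - M) = λ^3 - 83λ^2 + 1691λ - 25.
No integer candidate from the rational root theorem (±divisors of 25) is a root, so the roots are irrational. The cubic discriminant is Δ = 363398400 > 0, so there are three distinct real roots. p(0) = -25 and p(1) = 1584 have opposite signs, so a root lies in (0, 1); Newton's method refines it to λ ≈ 0.0148. p(35) = 360 and p(36) = -61 have opposite signs, so a root lies in (35, 36); Newton's method refines it to λ ≈ 35.8478. p(47) = -72 and p(48) = 503 have opposite signs, so a root lies in (47, 48); Newton's method refines it to λ ≈ 47.1374. Check (Vieta): the three roots sum to 83, matching tr M = 83.
So the eigenvalues of A^T A are ≈ 0.0148, 35.8478, 47.1374 (all ≥ 0, as they must be for A^T A). The largest is λ_max ≈ 47.1374, hence ||A||_2 = sqrt(λ_max) ≈ 6.8657.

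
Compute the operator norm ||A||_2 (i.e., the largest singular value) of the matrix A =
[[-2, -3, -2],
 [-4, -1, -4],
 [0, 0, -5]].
||A||_2 ≈ 7.7341 (= sqrt(largest eigenvalue of A^T A))

||A||_2 = sigma_max(A) = sqrt(lambda_max(A^T A)). Form the symmetric matrix M = A^T A =
[[20, 10, 20],
 [10, 10, 10],
 [20, 10, 45]].
Its characteristic polynomial (trace, sum of principal 2x2 minors, determinant of M give the coefficients) is
  p(λ) = det(λ I - M) = λ^3 - 75λ^2 + 950λ - 2500.
No integer candidate from the rational root theorem (±divisors of 2500) is a root, so the roots are irrational. The cubic discriminant is Δ = 465812500 > 0, so there are three distinct real roots. p(3) = -298 and p(4) = 164 have opposite signs, so a root lies in (3, 4); Newton's method refines it to λ ≈ 3.6119. p(11) = 206 and p(12) = -172 have opposite signs, so a root lies in (11, 12); Newton's method refines it to λ ≈ 11.5712. p(59) = -2146 and p(60) = 500 have opposite signs, so a root lies in (59, 60); Newton's method refines it to λ ≈ 59.8169. Check (Vieta): the three roots sum to 75, matching tr M = 75.
So the eigenvalues of A^T A are ≈ 3.6119, 11.5712, 59.8169 (all ≥ 0, as they must be for A^T A). The largest is λ_max ≈ 59.8169, hence ||A||_2 = sqrt(λ_max) ≈ 7.7341.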